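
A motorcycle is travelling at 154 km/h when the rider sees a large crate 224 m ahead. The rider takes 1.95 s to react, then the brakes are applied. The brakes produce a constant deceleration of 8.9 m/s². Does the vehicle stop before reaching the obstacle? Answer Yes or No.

Yes

154 km/h ÷ 3.6 = 42.7778 m/s.
Reaction distance = 42.7778 × 1.95 = 83.417 m.
Braking distance = v²/(2a) = 1829.940 / 17.800 = 102.806 m.
Total stopping distance = 83.417 + 102.806 = 186.223 m, vs 224 m available — it stops with 224 − 186.223 = 37.777 m to spare.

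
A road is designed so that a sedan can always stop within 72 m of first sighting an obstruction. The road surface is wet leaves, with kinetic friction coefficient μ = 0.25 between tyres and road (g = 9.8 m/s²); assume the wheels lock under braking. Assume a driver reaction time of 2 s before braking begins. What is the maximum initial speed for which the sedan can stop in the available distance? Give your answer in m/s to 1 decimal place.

Maximum speed ≈ 14.5 m/s

a = μg = 0.25 × 9.8 = 2.450 m/s².
Stopping distance: v·t_r + v²/(2a) = 72 with t_r = 2 s and a = 2.450 m/s².
So v² + 9.800 v − 352.80 = 0.
Positive root: v = −a·t_r + √((a·t_r)² + 2a·d) = −4.900 + √(24.010 + 352.80) = 14.5116 m/s.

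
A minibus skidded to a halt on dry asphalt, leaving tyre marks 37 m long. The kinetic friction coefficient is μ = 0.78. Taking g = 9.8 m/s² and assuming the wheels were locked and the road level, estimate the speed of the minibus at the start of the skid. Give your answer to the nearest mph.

Initial speed ≈ 53 mph

Deceleration a = μg = 0.78 × 9.8 = 7.644 m/s².
v = √(2a·d) = √(2 × 7.644 × 37) = √565.656 = 23.7835 m/s.
= 23.7835 ÷ 0.44704 = 53.202 mph.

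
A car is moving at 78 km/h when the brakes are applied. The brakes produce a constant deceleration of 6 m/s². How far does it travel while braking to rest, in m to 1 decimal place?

Braking distance ≈ 39.1 m

78 km/h ÷ 3.6 = 21.6667 m/s.
Braking distance = v²/(2a) = 21.6667² / (2 × 6.000) = 469.446 / 12.000 = 39.120 m.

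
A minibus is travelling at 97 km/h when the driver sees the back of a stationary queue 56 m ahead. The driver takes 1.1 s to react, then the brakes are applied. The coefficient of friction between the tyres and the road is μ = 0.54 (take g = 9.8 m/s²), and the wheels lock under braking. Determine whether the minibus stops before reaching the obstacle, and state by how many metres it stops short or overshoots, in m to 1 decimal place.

97 km/h ÷ 3.6 = 26.9444 m/s.
a = μg = 0.54 × 9.8 = 5.292 m/s².
Reaction distance = 26.9444 × 1.1 = 29.639 m.
Braking distance = v²/(2a) = 726.001 / 10.584 = 68.594 m.
Total stopping distance = 29.639 + 68.594 = 98.233 m, vs 56 m available — it cannot stop in time and overshoots by 98.233 − 56 = 42.233 m.

No — it overshoots by 42.2 m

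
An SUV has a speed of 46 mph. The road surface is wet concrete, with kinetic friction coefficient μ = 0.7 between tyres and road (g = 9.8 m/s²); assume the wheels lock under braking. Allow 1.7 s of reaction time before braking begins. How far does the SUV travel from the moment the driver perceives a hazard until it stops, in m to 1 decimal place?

Total stopping distance ≈ 65.8 m

46 mph × 0.44704 = 20.5638 m/s.
a = μg = 0.7 × 9.8 = 6.860 m/s².
Reaction distance = v·t_r = 20.5638 × 1.7 = 34.958 m.
Braking distance = v²/(2a) = 20.5638² / (2 × 6.860) = 422.870 / 13.720 = 30.821 m.
Total = 34.958 + 30.821 = 65.779 m.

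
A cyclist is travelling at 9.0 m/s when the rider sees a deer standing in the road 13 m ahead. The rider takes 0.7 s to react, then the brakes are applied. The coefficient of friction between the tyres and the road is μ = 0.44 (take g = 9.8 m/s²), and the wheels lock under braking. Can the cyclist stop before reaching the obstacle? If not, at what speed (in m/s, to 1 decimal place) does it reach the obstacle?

a = μg = 0.44 × 9.8 = 4.312 m/s².
Reaction distance = 9.0000 × 0.7 = 6.300 m.
Braking distance needed to stop: v²/(2a) = 81.000 / 8.624 = 9.392 m, so total needed = 6.300 + 9.392 = 15.692 m > 13 m — it cannot stop.
Distance remaining when braking begins: 13 − 6.300 = 6.700 m.
v² = v₀² − 2a·d = 81.000 − 2 × 4.312 × 6.700 = 23.219 m²/s².
v = √23.219 = 4.819 m/s.

No — it strikes the obstacle at 4.8 m/s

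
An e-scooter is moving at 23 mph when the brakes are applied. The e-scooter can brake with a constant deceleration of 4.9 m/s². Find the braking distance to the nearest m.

Braking distance ≈ 11 m

23 mph × 0.44704 = 10.2819 m/s.
Braking distance = v²/(2a) = 10.2819² / (2 × 4.900) = 105.717 / 9.800 = 10.787 m.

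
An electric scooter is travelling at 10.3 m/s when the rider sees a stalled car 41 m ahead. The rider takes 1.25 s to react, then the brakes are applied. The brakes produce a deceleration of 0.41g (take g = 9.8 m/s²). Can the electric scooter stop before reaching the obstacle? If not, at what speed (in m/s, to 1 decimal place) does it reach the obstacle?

a = 0.41 × 9.8 = 4.018 m/s².
Reaction distance = 10.3000 × 1.25 = 12.875 m.
Braking distance = v²/(2a) = 106.090 / 8.036 = 13.202 m.
Total stopping distance = 12.875 + 13.202 = 26.077 m, vs 41 m available — it stops with 41 − 26.077 = 14.923 m to spare.

Yes — it stops about 14.9 m short of the obstacle, so it never reaches it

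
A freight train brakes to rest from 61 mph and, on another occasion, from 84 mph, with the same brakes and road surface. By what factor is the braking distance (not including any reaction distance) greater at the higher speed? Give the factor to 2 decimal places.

Braking distance d = v²/(2a), so with a fixed, d ∝ v².
Factor = (84/61)² = 1.3770² = 1.8961.

Factor ≈ 1.90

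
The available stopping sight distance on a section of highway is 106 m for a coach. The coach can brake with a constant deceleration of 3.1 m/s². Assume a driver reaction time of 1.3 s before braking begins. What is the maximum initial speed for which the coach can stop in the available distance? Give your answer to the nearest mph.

Stopping distance: v·t_r + v²/(2a) = 106 with t_r = 1.3 s and a = 3.100 m/s².
So v² + 8.060 v − 657.20 = 0.
Positive root: v = −a·t_r + √((a·t_r)² + 2a·d) = −4.030 + √(16.241 + 657.20) = 21.9207 m/s.
21.9207 m/s ÷ 0.44704 = 49.035 mph.

Maximum speed ≈ 49 mph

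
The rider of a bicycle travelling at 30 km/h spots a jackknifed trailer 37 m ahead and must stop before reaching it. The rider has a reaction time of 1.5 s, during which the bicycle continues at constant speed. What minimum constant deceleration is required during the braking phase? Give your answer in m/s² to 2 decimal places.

Required deceleration ≈ 1.42 m/s²

30 km/h ÷ 3.6 = 8.3333 m/s.
Distance covered during reaction = 8.3333 × 1.5 = 12.500 m.
Distance available for braking: 37 − 12.500 = 24.500 m.
v² = 2a·d ⇒ a = v²/(2d) = 8.3333² / (2 × 24.500) = 69.444 / 49.000 = 1.4172 m/s².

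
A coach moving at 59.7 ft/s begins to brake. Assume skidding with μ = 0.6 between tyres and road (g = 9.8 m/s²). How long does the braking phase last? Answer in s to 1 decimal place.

Braking time ≈ 3.1 s

59.7 ft/s × 0.3048 = 18.1966 m/s.
a = μg = 0.6 × 9.8 = 5.880 m/s².
Braking time = v/a = 18.1966 / 5.880 = 3.095 s.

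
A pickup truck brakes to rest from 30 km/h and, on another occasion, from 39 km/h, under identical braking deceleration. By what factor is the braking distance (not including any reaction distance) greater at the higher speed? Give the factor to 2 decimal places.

Factor ≈ 1.69

Braking distance d = v²/(2a), so with a fixed, d ∝ v².
Factor = (39/30)² = 1.3000² = 1.6900.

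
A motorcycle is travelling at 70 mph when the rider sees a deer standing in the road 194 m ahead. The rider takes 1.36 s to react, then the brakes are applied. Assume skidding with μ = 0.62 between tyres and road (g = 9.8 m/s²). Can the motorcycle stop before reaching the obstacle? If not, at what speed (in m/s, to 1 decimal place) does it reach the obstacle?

70 mph × 0.44704 = 31.2928 m/s.
a = μg = 0.62 × 9.8 = 6.076 m/s².
Reaction distance = 31.2928 × 1.36 = 42.558 m.
Braking distance = v²/(2a) = 979.239 / 12.152 = 80.583 m.
Total stopping distance = 42.558 + 80.583 = 123.141 m, vs 194 m available — it stops with 194 − 123.141 = 70.859 m to spare.

Yes — it stops about 70.9 m short of the obstacle, so it never reaches it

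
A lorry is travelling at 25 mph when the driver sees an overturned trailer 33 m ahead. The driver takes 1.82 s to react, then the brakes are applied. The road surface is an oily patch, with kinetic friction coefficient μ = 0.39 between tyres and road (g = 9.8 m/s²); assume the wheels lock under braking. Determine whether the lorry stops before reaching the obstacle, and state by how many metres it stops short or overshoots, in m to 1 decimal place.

No — it overshoots by 3.7 m

25 mph × 0.44704 = 11.1760 m/s.
a = μg = 0.39 × 9.8 = 3.822 m/s².
Reaction distance = 11.1760 × 1.82 = 20.340 m.
Braking distance = v²/(2a) = 124.903 / 7.644 = 16.340 m.
Total stopping distance = 20.340 + 16.340 = 36.680 m, vs 33 m available — it cannot stop in time and overshoots by 36.680 − 33 = 3.680 m.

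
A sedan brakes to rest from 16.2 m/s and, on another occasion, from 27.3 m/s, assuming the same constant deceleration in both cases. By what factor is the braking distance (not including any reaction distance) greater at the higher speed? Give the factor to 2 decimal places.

Braking distance d = v²/(2a), so with a fixed, d ∝ v².
Factor = (27.3/16.2)² = 1.6852² = 2.8399.

Factor ≈ 2.84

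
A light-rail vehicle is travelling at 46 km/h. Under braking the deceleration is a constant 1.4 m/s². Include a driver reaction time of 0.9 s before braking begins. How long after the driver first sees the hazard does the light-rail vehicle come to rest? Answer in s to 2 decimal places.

46 km/h ÷ 3.6 = 12.7778 m/s.
Braking time = v/a = 12.7778 / 1.400 = 9.127 s.
Total = 0.9 + 9.127 = 10.027 s.

Total time ≈ 10.03 s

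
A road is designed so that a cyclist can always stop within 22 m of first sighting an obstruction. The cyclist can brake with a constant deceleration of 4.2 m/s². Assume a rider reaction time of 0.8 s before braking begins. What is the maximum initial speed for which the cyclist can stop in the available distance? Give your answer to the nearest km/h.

Maximum speed ≈ 38 km/h

Stopping distance: v·t_r + v²/(2a) = 22 with t_r = 0.8 s and a = 4.200 m/s².
So v² + 6.720 v − 184.80 = 0.
Positive root: v = −a·t_r + √((a·t_r)² + 2a·d) = −3.360 + √(11.290 + 184.80) = 10.6432 m/s.
10.6432 m/s × 3.6 = 38.316 km/h.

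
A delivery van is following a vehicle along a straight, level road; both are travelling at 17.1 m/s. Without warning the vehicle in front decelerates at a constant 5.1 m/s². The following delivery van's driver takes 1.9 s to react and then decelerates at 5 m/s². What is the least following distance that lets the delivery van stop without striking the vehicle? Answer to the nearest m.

Leader travels v²/(2a_L) = 292.410 / 10.200 = 28.668 m before stopping.
Follower covers v·t_r = 17.1000 × 1.9 = 32.490 m while reacting, then v²/(2a_F) = 292.410 / 10.000 = 29.241 m while braking, for a total of 32.490 + 29.241 = 61.731 m.
Since a_F ≤ a_L and the follower starts braking later, the follower is never slower than the leader, so the closest approach is when both have stopped.
Minimum gap = 61.731 − 28.668 = 33.063 m.

Minimum gap ≈ 33 m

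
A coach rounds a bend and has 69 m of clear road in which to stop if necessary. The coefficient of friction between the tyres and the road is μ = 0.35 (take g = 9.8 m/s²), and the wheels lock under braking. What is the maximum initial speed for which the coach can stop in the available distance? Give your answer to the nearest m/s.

a = μg = 0.35 × 9.8 = 3.430 m/s².
v²/(2a) = d ⇒ v = √(2 × 3.430 × 69) = √473.34 = 21.7564 m/s.

Maximum speed ≈ 22 m/s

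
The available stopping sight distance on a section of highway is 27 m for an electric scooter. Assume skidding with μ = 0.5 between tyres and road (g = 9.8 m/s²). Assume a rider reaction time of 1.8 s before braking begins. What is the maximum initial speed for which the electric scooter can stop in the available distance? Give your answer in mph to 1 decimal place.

Maximum speed ≈ 21.7 mph

a = μg = 0.5 × 9.8 = 4.900 m/s².
Stopping distance: v·t_r + v²/(2a) = 27 with t_r = 1.8 s and a = 4.900 m/s².
So v² + 17.640 v − 264.60 = 0.
Positive root: v = −a·t_r + √((a·t_r)² + 2a·d) = −8.820 + √(77.792 + 264.60) = 9.6838 m/s.
9.6838 m/s ÷ 0.44704 = 21.662 mph.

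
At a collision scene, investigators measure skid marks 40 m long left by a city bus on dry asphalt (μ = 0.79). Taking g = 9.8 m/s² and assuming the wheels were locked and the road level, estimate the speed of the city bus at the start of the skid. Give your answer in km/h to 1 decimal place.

Initial speed ≈ 89.6 km/h

Deceleration a = μg = 0.79 × 9.8 = 7.742 m/s².
v = √(2a·d) = √(2 × 7.742 × 40) = √619.360 = 24.8869 m/s.
= 24.8869 × 3.6 = 89.593 km/h.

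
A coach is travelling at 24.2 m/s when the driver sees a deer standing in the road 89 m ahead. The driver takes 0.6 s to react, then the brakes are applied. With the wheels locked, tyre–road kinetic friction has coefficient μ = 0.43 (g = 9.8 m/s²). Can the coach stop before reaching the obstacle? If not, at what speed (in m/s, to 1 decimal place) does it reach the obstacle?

a = μg = 0.43 × 9.8 = 4.214 m/s².
Reaction distance = 24.2000 × 0.6 = 14.520 m.
Braking distance = v²/(2a) = 585.640 / 8.428 = 69.487 m.
Total stopping distance = 14.520 + 69.487 = 84.007 m, vs 89 m available — it stops with 89 − 84.007 = 4.993 m to spare.

Yes — it stops about 5.0 m short of the obstacle, so it never reaches it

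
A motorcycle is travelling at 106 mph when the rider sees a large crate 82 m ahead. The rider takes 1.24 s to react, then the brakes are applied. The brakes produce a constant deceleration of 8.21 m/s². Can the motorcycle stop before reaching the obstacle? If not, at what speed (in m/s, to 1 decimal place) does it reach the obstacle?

No — it strikes the obstacle at 43.2 m/s

106 mph × 0.44704 = 47.3862 m/s.
Reaction distance = 47.3862 × 1.24 = 58.759 m.
Braking distance needed to stop: v²/(2a) = 2245.452 / 16.420 = 136.751 m, so total needed = 58.759 + 136.751 = 195.510 m > 82 m — it cannot stop.
Distance remaining when braking begins: 82 − 58.759 = 23.241 m.
v² = v₀² − 2a·d = 2245.452 − 2 × 8.210 × 23.241 = 1863.835 m²/s².
v = √1863.835 = 43.172 m/s.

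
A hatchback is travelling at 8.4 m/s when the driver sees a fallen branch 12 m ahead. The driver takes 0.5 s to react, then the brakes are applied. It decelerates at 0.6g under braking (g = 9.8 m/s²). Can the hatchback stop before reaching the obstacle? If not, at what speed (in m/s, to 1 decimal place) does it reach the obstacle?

a = 0.6 × 9.8 = 5.880 m/s².
Reaction distance = 8.4000 × 0.5 = 4.200 m.
Braking distance = v²/(2a) = 70.560 / 11.760 = 6.000 m.
Total stopping distance = 4.200 + 6.000 = 10.200 m, vs 12 m available — it stops with 12 − 10.200 = 1.800 m to spare.

Yes — it stops about 1.8 m short of the obstacle, so it never reaches it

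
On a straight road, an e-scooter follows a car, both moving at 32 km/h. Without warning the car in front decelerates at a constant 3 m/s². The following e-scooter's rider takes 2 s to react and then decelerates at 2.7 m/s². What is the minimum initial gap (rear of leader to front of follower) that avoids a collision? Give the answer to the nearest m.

32 km/h ÷ 3.6 = 8.8889 m/s.
Leader travels v²/(2a_L) = 79.013 / 6.000 = 13.169 m before stopping.
Follower covers v·t_r = 8.8889 × 2 = 17.778 m while reacting, then v²/(2a_F) = 79.013 / 5.400 = 14.632 m while braking, for a total of 17.778 + 14.632 = 32.410 m.
Since a_F ≤ a_L and the follower starts braking later, the follower is never slower than the leader, so the closest approach is when both have stopped.
Minimum gap = 32.410 − 13.169 = 19.241 m.

Minimum gap ≈ 19 m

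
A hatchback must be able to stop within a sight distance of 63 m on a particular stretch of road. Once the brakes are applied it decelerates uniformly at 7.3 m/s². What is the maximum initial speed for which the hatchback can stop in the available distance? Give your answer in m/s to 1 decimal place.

Maximum speed ≈ 30.3 m/s

v²/(2a) = d ⇒ v = √(2 × 7.300 × 63) = √919.80 = 30.3282 m/s.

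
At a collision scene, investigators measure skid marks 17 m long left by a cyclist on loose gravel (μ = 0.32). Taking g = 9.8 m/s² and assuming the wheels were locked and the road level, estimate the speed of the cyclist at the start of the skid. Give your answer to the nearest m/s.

Deceleration a = μg = 0.32 × 9.8 = 3.136 m/s².
v = √(2a·d) = √(2 × 3.136 × 17) = √106.624 = 10.3259 m/s.

Initial speed ≈ 10 m/s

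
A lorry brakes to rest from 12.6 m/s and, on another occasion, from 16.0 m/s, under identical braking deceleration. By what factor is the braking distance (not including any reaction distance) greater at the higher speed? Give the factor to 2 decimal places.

Braking distance d = v²/(2a), so with a fixed, d ∝ v².
Factor = (16.0/12.6)² = 1.2698² = 1.6124.

Factor ≈ 1.61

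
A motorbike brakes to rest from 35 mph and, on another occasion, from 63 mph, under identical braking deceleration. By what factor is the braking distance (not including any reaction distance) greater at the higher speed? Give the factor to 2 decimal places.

Braking distance d = v²/(2a), so with a fixed, d ∝ v².
Factor = (63/35)² = 1.8000² = 3.2400.

Factor ≈ 3.24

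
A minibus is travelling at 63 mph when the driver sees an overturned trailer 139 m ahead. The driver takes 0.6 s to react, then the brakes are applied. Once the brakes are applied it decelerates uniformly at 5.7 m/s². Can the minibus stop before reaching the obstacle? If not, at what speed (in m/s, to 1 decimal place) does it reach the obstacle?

63 mph × 0.44704 = 28.1635 m/s.
Reaction distance = 28.1635 × 0.6 = 16.898 m.
Braking distance = v²/(2a) = 793.183 / 11.400 = 69.577 m.
Total stopping distance = 16.898 + 69.577 = 86.475 m, vs 139 m available — it stops with 139 − 86.475 = 52.525 m to spare.

Yes — it stops about 52.5 m short of the obstacle, so it never reaches it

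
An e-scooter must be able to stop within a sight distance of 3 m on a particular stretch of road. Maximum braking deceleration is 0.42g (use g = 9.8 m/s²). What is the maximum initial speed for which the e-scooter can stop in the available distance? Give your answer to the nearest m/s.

a = 0.42 × 9.8 = 4.116 m/s².
v²/(2a) = d ⇒ v = √(2 × 4.116 × 3) = √24.70 = 4.9699 m/s.

Maximum speed ≈ 5 m/s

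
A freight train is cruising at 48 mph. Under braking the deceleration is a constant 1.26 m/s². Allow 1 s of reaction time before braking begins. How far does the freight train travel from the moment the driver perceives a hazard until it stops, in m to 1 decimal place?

Total stopping distance ≈ 204.2 m

48 mph × 0.44704 = 21.4579 m/s.
Reaction distance = v·t_r = 21.4579 × 1 = 21.458 m.
Braking distance = v²/(2a) = 21.4579² / (2 × 1.260) = 460.441 / 2.520 = 182.715 m.
Total = 21.458 + 182.715 = 204.173 m.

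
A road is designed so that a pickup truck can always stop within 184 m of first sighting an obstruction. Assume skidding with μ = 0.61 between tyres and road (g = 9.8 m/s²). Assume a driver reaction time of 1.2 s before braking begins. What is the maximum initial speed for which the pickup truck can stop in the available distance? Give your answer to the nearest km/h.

a = μg = 0.61 × 9.8 = 5.978 m/s².
Stopping distance: v·t_r + v²/(2a) = 184 with t_r = 1.2 s and a = 5.978 m/s².
So v² + 14.347 v − 2199.90 = 0.
Positive root: v = −a·t_r + √((a·t_r)² + 2a·d) = −7.174 + √(51.466 + 2199.90) = 40.2746 m/s.
40.2746 m/s × 3.6 = 144.989 km/h.

Maximum speed ≈ 145 km/h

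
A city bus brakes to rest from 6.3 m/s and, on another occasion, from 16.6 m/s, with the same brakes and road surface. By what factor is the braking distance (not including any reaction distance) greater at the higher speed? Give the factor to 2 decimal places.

Braking distance d = v²/(2a), so with a fixed, d ∝ v².
Factor = (16.6/6.3)² = 2.6349² = 6.9427.

Factor ≈ 6.94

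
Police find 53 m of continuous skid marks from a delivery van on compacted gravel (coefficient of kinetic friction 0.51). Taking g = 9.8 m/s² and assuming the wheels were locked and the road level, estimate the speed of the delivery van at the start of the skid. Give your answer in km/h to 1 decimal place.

Deceleration a = μg = 0.51 × 9.8 = 4.998 m/s².
v = √(2a·d) = √(2 × 4.998 × 53) = √529.788 = 23.0171 m/s.
= 23.0171 × 3.6 = 82.862 km/h.

Initial speed ≈ 82.9 km/h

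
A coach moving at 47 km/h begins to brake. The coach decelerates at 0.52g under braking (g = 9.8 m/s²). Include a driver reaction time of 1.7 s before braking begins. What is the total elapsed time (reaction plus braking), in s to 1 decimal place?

47 km/h ÷ 3.6 = 13.0556 m/s.
a = 0.52 × 9.8 = 5.096 m/s².
Braking time = v/a = 13.0556 / 5.096 = 2.562 s.
Total = 1.7 + 2.562 = 4.262 s.

Total time ≈ 4.3 s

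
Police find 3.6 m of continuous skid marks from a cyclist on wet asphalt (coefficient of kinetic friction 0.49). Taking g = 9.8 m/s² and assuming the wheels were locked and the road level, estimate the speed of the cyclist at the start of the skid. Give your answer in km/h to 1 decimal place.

Deceleration a = μg = 0.49 × 9.8 = 4.802 m/s².
v = √(2a·d) = √(2 × 4.802 × 3.6) = √34.574 = 5.8800 m/s.
= 5.8800 × 3.6 = 21.168 km/h.

Initial speed ≈ 21.2 km/h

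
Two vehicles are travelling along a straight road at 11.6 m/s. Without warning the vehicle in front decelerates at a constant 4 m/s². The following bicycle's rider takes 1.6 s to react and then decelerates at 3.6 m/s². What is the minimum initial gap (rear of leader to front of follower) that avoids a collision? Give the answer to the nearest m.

Leader travels v²/(2a_L) = 134.560 / 8.000 = 16.820 m before stopping.
Follower covers v·t_r = 11.6000 × 1.6 = 18.560 m while reacting, then v²/(2a_F) = 134.560 / 7.200 = 18.689 m while braking, for a total of 18.560 + 18.689 = 37.249 m.
Since a_F ≤ a_L and the follower starts braking later, the follower is never slower than the leader, so the closest approach is when both have stopped.
Minimum gap = 37.249 − 16.820 = 20.429 m.

Minimum gap ≈ 20 m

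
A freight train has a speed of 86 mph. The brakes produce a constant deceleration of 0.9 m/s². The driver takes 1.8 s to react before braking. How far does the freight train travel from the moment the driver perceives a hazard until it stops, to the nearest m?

Total stopping distance ≈ 890 m

86 mph × 0.44704 = 38.4454 m/s.
Reaction distance = v·t_r = 38.4454 × 1.8 = 69.202 m.
Braking distance = v²/(2a) = 38.4454² / (2 × 0.900) = 1478.049 / 1.800 = 821.138 m.
Total = 69.202 + 821.138 = 890.340 m.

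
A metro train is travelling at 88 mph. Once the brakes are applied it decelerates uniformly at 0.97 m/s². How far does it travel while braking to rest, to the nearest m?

88 mph × 0.44704 = 39.3395 m/s.
Braking distance = v²/(2a) = 39.3395² / (2 × 0.970) = 1547.596 / 1.940 = 797.730 m.

Braking distance ≈ 798 m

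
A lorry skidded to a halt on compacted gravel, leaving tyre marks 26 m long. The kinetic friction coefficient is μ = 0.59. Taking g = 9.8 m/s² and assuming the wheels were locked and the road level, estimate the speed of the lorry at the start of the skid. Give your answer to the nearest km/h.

Deceleration a = μg = 0.59 × 9.8 = 5.782 m/s².
v = √(2a·d) = √(2 × 5.782 × 26) = √300.664 = 17.3397 m/s.
= 17.3397 × 3.6 = 62.423 km/h.

Initial speed ≈ 62 km/h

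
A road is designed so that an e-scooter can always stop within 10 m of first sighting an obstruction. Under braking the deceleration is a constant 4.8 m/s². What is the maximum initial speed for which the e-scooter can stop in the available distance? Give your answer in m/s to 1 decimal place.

v²/(2a) = d ⇒ v = √(2 × 4.800 × 10) = √96.00 = 9.7980 m/s.

Maximum speed ≈ 9.8 m/s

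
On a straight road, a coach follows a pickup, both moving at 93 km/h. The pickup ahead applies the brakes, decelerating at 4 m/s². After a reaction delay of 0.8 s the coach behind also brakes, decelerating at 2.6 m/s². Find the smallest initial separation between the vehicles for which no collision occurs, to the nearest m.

Minimum gap ≈ 66 m

93 km/h ÷ 3.6 = 25.8333 m/s.
Leader travels v²/(2a_L) = 667.359 / 8.000 = 83.420 m before stopping.
Follower covers v·t_r = 25.8333 × 0.8 = 20.667 m while reacting, then v²/(2a_F) = 667.359 / 5.200 = 128.338 m while braking, for a total of 20.667 + 128.338 = 149.005 m.
Since a_F ≤ a_L and the follower starts braking later, the follower is never slower than the leader, so the closest approach is when both have stopped.
Minimum gap = 149.005 − 83.420 = 65.585 m.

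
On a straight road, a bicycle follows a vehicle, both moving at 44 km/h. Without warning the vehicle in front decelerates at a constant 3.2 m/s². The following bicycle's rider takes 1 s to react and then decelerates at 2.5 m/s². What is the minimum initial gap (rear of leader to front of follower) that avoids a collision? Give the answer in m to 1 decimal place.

44 km/h ÷ 3.6 = 12.2222 m/s.
Leader travels v²/(2a_L) = 149.382 / 6.400 = 23.341 m before stopping.
Follower covers v·t_r = 12.2222 × 1 = 12.222 m while reacting, then v²/(2a_F) = 149.382 / 5.000 = 29.876 m while braking, for a total of 12.222 + 29.876 = 42.098 m.
Since a_F ≤ a_L and the follower starts braking later, the follower is never slower than the leader, so the closest approach is when both have stopped.
Minimum gap = 42.098 − 23.341 = 18.757 m.

Minimum gap ≈ 18.8 m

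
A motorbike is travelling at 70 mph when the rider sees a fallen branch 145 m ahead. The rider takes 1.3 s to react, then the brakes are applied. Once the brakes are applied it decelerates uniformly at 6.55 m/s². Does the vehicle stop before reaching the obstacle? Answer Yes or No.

Yes

70 mph × 0.44704 = 31.2928 m/s.
Reaction distance = 31.2928 × 1.3 = 40.681 m.
Braking distance = v²/(2a) = 979.239 / 13.100 = 74.751 m.
Total stopping distance = 40.681 + 74.751 = 115.432 m, vs 145 m available — it stops with 145 − 115.432 = 29.568 m to spare.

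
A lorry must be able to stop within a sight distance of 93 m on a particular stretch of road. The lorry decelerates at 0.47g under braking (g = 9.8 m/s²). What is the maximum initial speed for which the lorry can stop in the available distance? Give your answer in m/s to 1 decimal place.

Maximum speed ≈ 29.3 m/s

a = 0.47 × 9.8 = 4.606 m/s².
v²/(2a) = d ⇒ v = √(2 × 4.606 × 93) = √856.72 = 29.2698 m/s.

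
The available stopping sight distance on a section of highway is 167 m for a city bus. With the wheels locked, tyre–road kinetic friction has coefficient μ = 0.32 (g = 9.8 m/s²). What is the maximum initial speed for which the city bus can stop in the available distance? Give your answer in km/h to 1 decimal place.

a = μg = 0.32 × 9.8 = 3.136 m/s².
v²/(2a) = d ⇒ v = √(2 × 3.136 × 167) = √1047.42 = 32.3639 m/s.
32.3639 m/s × 3.6 = 116.510 km/h.

Maximum speed ≈ 116.5 km/h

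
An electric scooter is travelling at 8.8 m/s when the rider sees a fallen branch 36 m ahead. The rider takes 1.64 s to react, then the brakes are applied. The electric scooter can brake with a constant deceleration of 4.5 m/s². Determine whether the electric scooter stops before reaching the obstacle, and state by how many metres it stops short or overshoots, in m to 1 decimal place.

Reaction distance = 8.8000 × 1.64 = 14.432 m.
Braking distance = v²/(2a) = 77.440 / 9.000 = 8.604 m.
Total stopping distance = 14.432 + 8.604 = 23.036 m, vs 36 m available — it stops with 36 − 23.036 = 12.964 m to spare.

Yes — it stops 13.0 m short of the obstacle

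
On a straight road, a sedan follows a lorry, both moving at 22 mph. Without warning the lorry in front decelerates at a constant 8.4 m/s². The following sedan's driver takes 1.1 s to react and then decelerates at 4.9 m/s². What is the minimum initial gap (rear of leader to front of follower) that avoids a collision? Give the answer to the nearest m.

Minimum gap ≈ 15 m

22 mph × 0.44704 = 9.8349 m/s.
Leader travels v²/(2a_L) = 96.725 / 16.800 = 5.757 m before stopping.
Follower covers v·t_r = 9.8349 × 1.1 = 10.818 m while reacting, then v²/(2a_F) = 96.725 / 9.800 = 9.870 m while braking, for a total of 10.818 + 9.870 = 20.688 m.
Since a_F ≤ a_L and the follower starts braking later, the follower is never slower than the leader, so the closest approach is when both have stopped.
Minimum gap = 20.688 − 5.757 = 14.931 m.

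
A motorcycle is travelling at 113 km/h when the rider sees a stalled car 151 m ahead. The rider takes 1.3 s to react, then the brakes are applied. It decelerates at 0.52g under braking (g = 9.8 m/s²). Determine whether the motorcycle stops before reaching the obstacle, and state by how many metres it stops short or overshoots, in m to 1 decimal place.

Yes — it stops 13.5 m short of the obstacle

113 km/h ÷ 3.6 = 31.3889 m/s.
a = 0.52 × 9.8 = 5.096 m/s².
Reaction distance = 31.3889 × 1.3 = 40.806 m.
Braking distance = v²/(2a) = 985.263 / 10.192 = 96.670 m.
Total stopping distance = 40.806 + 96.670 = 137.476 m, vs 151 m available — it stops with 151 − 137.476 = 13.524 m to spare.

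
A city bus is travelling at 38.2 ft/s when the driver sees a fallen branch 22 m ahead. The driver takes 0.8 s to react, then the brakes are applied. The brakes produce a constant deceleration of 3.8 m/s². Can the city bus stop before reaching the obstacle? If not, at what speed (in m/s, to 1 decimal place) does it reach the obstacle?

38.2 ft/s × 0.3048 = 11.6434 m/s.
Reaction distance = 11.6434 × 0.8 = 9.315 m.
Braking distance needed to stop: v²/(2a) = 135.569 / 7.600 = 17.838 m, so total needed = 9.315 + 17.838 = 27.153 m > 22 m — it cannot stop.
Distance remaining when braking begins: 22 − 9.315 = 12.685 m.
v² = v₀² − 2a·d = 135.569 − 2 × 3.800 × 12.685 = 39.163 m²/s².
v = √39.163 = 6.258 m/s.

No — it strikes the obstacle at 6.3 m/s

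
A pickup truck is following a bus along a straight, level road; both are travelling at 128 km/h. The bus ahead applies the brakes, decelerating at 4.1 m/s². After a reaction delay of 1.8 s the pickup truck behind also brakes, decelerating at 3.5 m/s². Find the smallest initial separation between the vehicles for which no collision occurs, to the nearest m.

Minimum gap ≈ 90 m

128 km/h ÷ 3.6 = 35.5556 m/s.
Leader travels v²/(2a_L) = 1264.201 / 8.200 = 154.171 m before stopping.
Follower covers v·t_r = 35.5556 × 1.8 = 64.000 m while reacting, then v²/(2a_F) = 1264.201 / 7.000 = 180.600 m while braking, for a total of 64.000 + 180.600 = 244.600 m.
Since a_F ≤ a_L and the follower starts braking later, the follower is never slower than the leader, so the closest approach is when both have stopped.
Minimum gap = 244.600 − 154.171 = 90.429 m.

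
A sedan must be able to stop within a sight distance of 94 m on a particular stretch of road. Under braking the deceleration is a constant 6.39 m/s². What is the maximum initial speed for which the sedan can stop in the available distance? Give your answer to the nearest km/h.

Maximum speed ≈ 125 km/h

v²/(2a) = d ⇒ v = √(2 × 6.390 × 94) = √1201.32 = 34.6601 m/s.
34.6601 m/s × 3.6 = 124.776 km/h.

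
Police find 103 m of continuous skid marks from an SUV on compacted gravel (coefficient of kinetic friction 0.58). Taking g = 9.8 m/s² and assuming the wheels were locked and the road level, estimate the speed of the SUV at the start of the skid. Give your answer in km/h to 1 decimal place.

Deceleration a = μg = 0.58 × 9.8 = 5.684 m/s².
v = √(2a·d) = √(2 × 5.684 × 103) = √1170.904 = 34.2185 m/s.
= 34.2185 × 3.6 = 123.187 km/h.

Initial speed ≈ 123.2 km/h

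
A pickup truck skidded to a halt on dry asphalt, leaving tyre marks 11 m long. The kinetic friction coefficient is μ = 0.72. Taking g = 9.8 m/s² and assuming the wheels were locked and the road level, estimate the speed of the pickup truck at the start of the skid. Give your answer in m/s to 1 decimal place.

Initial speed ≈ 12.5 m/s

Deceleration a = μg = 0.72 × 9.8 = 7.056 m/s².
v = √(2a·d) = √(2 × 7.056 × 11) = √155.232 = 12.4592 m/s.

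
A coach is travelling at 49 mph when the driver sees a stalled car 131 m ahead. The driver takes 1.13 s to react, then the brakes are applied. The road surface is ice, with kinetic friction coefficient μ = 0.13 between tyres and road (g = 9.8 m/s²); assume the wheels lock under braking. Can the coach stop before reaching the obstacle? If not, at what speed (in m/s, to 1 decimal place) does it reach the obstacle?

No — it strikes the obstacle at 14.5 m/s

49 mph × 0.44704 = 21.9050 m/s.
a = μg = 0.13 × 9.8 = 1.274 m/s².
Reaction distance = 21.9050 × 1.13 = 24.753 m.
Braking distance needed to stop: v²/(2a) = 479.829 / 2.548 = 188.316 m, so total needed = 24.753 + 188.316 = 213.069 m > 131 m — it cannot stop.
Distance remaining when braking begins: 131 − 24.753 = 106.247 m.
v² = v₀² − 2a·d = 479.829 − 2 × 1.274 × 106.247 = 209.112 m²/s².
v = √209.112 = 14.461 m/s.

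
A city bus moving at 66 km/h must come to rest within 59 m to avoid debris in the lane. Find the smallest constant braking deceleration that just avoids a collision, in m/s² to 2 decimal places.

66 km/h ÷ 3.6 = 18.3333 m/s.
v² = 2a·d ⇒ a = v²/(2d) = 18.3333² / (2 × 59.000) = 336.110 / 118.000 = 2.8484 m/s².

Required deceleration ≈ 2.85 m/s²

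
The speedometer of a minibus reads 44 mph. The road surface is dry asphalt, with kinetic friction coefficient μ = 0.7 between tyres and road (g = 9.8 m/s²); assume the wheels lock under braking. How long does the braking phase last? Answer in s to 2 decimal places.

44 mph × 0.44704 = 19.6698 m/s.
a = μg = 0.7 × 9.8 = 6.860 m/s².
Braking time = v/a = 19.6698 / 6.860 = 2.867 s.

Braking time ≈ 2.87 s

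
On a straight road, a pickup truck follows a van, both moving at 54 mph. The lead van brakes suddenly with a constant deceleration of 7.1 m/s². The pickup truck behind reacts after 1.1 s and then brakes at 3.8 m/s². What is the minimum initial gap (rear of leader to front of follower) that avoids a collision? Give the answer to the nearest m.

54 mph × 0.44704 = 24.1402 m/s.
Leader travels v²/(2a_L) = 582.749 / 14.200 = 41.039 m before stopping.
Follower covers v·t_r = 24.1402 × 1.1 = 26.554 m while reacting, then v²/(2a_F) = 582.749 / 7.600 = 76.678 m while braking, for a total of 26.554 + 76.678 = 103.232 m.
Since a_F ≤ a_L and the follower starts braking later, the follower is never slower than the leader, so the closest approach is when both have stopped.
Minimum gap = 103.232 − 41.039 = 62.193 m.

Minimum gap ≈ 62 m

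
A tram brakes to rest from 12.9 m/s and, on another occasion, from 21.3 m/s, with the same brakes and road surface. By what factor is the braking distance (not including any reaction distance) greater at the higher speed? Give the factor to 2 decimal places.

Braking distance d = v²/(2a), so with a fixed, d ∝ v².
Factor = (21.3/12.9)² = 1.6512² = 2.7265.

Factor ≈ 2.73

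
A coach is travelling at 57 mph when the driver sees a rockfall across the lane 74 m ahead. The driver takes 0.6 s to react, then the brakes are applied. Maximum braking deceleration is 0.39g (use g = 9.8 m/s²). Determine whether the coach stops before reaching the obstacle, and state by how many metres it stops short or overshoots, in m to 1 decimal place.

No — it overshoots by 26.2 m

57 mph × 0.44704 = 25.4813 m/s.
a = 0.39 × 9.8 = 3.822 m/s².
Reaction distance = 25.4813 × 0.6 = 15.289 m.
Braking distance = v²/(2a) = 649.297 / 7.644 = 84.942 m.
Total stopping distance = 15.289 + 84.942 = 100.231 m, vs 74 m available — it cannot stop in time and overshoots by 100.231 − 74 = 26.231 m.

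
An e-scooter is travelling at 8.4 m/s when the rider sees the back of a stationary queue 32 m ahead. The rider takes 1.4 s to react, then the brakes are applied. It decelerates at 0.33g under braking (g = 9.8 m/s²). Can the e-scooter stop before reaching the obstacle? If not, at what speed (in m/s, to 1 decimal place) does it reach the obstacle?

a = 0.33 × 9.8 = 3.234 m/s².
Reaction distance = 8.4000 × 1.4 = 11.760 m.
Braking distance = v²/(2a) = 70.560 / 6.468 = 10.909 m.
Total stopping distance = 11.760 + 10.909 = 22.669 m, vs 32 m available — it stops with 32 − 22.669 = 9.331 m to spare.

Yes — it stops about 9.3 m short of the obstacle, so it never reaches it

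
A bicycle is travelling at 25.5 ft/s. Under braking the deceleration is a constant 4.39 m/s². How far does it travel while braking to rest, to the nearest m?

Braking distance ≈ 7 m

25.5 ft/s × 0.3048 = 7.7724 m/s.
Braking distance = v²/(2a) = 7.7724² / (2 × 4.390) = 60.410 / 8.780 = 6.880 m.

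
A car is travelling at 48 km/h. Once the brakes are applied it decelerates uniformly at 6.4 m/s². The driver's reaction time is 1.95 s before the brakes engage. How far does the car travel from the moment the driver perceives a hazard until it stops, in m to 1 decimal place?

Total stopping distance ≈ 39.9 m

48 km/h ÷ 3.6 = 13.3333 m/s.
Reaction distance = v·t_r = 13.3333 × 1.95 = 26.000 m.
Braking distance = v²/(2a) = 13.3333² / (2 × 6.400) = 177.777 / 12.800 = 13.889 m.
Total = 26.000 + 13.889 = 39.889 m.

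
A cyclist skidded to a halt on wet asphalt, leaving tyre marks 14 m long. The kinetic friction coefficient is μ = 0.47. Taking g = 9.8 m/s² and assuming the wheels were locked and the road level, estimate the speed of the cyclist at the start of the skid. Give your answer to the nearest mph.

Initial speed ≈ 25 mph

Deceleration a = μg = 0.47 × 9.8 = 4.606 m/s².
v = √(2a·d) = √(2 × 4.606 × 14) = √128.968 = 11.3564 m/s.
= 11.3564 ÷ 0.44704 = 25.404 mph.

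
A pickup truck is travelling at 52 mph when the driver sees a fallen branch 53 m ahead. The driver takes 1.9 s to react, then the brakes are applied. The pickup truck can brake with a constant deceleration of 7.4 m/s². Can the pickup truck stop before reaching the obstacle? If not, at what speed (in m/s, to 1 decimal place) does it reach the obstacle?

No — it strikes the obstacle at 20.2 m/s

52 mph × 0.44704 = 23.2461 m/s.
Reaction distance = 23.2461 × 1.9 = 44.168 m.
Braking distance needed to stop: v²/(2a) = 540.381 / 14.800 = 36.512 m, so total needed = 44.168 + 36.512 = 80.680 m > 53 m — it cannot stop.
Distance remaining when braking begins: 53 − 44.168 = 8.832 m.
v² = v₀² − 2a·d = 540.381 − 2 × 7.400 × 8.832 = 409.667 m²/s².
v = √409.667 = 20.240 m/s.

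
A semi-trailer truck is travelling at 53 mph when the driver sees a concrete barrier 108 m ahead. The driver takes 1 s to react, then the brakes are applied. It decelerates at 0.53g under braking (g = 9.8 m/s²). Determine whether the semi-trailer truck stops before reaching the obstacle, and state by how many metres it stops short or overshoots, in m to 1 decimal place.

53 mph × 0.44704 = 23.6931 m/s.
a = 0.53 × 9.8 = 5.194 m/s².
Reaction distance = 23.6931 × 1 = 23.693 m.
Braking distance = v²/(2a) = 561.363 / 10.388 = 54.040 m.
Total stopping distance = 23.693 + 54.040 = 77.733 m, vs 108 m available — it stops with 108 − 77.733 = 30.267 m to spare.

Yes — it stops 30.3 m short of the obstacle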